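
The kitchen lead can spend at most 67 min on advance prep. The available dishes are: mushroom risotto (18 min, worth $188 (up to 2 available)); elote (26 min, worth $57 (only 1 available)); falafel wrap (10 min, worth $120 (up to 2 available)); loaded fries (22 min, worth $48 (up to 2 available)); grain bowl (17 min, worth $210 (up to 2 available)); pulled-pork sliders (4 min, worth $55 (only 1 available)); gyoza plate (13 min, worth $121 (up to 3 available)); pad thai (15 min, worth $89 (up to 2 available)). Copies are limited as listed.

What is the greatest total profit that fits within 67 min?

By profit per min: pulled-pork sliders 13.75, grain bowl 12.35, falafel wrap 12.00 lead.
A density-first pass picks 2×falafel wrap + 2×grain bowl + pulled-pork sliders — 715 at 58 min.
Replace falafel wrap with mushroom risotto: the trade gains 68 net, giving 783 at 66 min.
That's the maximum — no swap from here does better than 783.

783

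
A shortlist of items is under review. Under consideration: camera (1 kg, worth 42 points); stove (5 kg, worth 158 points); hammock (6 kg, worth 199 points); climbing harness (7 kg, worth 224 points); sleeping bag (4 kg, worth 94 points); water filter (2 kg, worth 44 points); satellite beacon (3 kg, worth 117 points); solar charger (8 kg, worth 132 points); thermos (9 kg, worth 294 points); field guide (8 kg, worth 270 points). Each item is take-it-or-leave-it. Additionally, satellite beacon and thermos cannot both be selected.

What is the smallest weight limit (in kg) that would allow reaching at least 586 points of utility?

17

Look for the lowest-weight combination reaching 586.
Taking camera + stove + satellite beacon + field guide gives 587 (≥ 586) for 17 kg.
Any bundle with less than 17 kg falls short of 586.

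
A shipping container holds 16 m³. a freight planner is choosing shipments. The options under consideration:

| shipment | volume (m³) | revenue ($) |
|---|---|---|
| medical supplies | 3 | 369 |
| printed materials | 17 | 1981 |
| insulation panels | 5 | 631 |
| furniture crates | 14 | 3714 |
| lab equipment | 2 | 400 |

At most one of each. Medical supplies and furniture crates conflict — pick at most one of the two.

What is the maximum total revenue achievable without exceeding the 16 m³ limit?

4114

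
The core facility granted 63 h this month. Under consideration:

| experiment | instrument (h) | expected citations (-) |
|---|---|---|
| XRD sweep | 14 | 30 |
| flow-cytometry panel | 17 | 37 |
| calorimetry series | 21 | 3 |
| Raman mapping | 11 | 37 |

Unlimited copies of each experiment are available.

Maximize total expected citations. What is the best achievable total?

185

Flow-cytometry panel + 4×Raman mapping uses 61 of the 63 h and totals 185.
Every other selection either busts 63 h or fails to beat 185.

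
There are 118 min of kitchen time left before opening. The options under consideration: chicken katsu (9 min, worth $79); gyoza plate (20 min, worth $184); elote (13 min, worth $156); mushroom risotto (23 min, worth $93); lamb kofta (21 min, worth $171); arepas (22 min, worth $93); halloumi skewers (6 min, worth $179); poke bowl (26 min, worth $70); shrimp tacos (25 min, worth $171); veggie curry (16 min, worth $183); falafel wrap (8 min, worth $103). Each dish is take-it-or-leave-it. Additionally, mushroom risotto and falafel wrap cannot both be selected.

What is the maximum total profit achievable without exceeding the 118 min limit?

The ratio ordering already packs tightly: chicken katsu + gyoza plate + elote + lamb kofta + halloumi skewers + shrimp tacos + veggie curry + falafel wrap, 118 min, 1226.
Next best is chicken katsu + gyoza plate + elote + lamb kofta + arepas + halloumi skewers + veggie curry + falafel wrap at 1148 (115 min) — short by 78.

1226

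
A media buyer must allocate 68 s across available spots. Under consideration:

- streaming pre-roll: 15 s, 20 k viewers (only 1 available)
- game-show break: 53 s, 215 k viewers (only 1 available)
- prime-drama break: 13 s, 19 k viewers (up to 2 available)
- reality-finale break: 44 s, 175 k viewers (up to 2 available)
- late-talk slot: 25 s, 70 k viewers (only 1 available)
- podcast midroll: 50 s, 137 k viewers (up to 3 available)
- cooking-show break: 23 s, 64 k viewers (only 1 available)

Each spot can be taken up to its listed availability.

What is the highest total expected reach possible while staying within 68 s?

Taking the top-ratio spots first gives game-show break + prime-drama break for 234 (66 s).
Replace game-show break and prime-drama break with reality-finale break + cooking-show break: the trade gains 5 net, giving 239 at 67 s.

239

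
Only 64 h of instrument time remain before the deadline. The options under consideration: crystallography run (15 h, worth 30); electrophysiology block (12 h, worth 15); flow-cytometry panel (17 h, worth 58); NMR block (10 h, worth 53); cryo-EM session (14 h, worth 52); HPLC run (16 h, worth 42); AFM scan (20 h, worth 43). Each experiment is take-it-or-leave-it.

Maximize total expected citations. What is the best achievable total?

206

The ratio heuristic lands on flow-cytometry panel + NMR block + cryo-EM session + HPLC run (205) but leaves 7 h idle.
Replace HPLC run with AFM scan: the trade gains 1 net, giving 206 at 61 h.
The closest alternative, flow-cytometry panel + NMR block + cryo-EM session + HPLC run, reaches only 205.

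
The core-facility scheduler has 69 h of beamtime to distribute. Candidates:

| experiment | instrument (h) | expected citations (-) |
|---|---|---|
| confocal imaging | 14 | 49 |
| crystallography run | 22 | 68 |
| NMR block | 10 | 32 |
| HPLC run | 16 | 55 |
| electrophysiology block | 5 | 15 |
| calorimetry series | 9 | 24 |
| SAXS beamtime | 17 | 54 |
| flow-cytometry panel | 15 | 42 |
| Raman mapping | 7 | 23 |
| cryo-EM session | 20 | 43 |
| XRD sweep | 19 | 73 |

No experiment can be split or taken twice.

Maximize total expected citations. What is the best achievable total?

Filling by ratio: confocal imaging + NMR block + HPLC run + Raman mapping + XRD sweep for 232, with 3 h left unused.
Dropping confocal imaging frees 14 h; slotting in SAXS beamtime (17 h) lifts the total to 237 at 69 h.

237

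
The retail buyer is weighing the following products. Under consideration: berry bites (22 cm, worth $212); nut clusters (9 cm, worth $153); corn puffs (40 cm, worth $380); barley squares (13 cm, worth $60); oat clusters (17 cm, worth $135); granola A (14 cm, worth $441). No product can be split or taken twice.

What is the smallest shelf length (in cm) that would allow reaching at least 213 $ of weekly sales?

14

Minimise cm subject to total weekly sales ≥ 213.
granola A reaches 441 using 14 cm.
Below 14 cm the best achievable stays under 213.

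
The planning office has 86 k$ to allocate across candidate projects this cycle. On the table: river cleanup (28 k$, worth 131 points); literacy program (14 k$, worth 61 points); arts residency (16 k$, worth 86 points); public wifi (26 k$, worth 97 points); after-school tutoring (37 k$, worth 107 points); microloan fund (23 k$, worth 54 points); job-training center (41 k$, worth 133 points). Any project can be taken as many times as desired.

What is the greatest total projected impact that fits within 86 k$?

430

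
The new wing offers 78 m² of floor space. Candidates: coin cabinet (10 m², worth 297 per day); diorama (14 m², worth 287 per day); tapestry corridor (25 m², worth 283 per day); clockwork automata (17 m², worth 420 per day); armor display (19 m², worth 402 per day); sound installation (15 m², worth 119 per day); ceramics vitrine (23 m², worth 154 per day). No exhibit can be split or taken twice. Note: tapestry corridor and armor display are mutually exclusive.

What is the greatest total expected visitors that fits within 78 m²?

1525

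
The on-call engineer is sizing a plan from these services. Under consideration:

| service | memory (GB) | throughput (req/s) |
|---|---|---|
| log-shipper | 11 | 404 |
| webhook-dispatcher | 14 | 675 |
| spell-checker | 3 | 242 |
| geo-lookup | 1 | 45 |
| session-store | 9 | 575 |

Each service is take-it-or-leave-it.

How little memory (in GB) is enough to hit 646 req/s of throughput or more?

Look for the lowest-memory combination reaching 646.
Taking spell-checker + session-store gives 817 (≥ 646) for 12 GB.
Below 12 GB the best achievable stays under 646.

12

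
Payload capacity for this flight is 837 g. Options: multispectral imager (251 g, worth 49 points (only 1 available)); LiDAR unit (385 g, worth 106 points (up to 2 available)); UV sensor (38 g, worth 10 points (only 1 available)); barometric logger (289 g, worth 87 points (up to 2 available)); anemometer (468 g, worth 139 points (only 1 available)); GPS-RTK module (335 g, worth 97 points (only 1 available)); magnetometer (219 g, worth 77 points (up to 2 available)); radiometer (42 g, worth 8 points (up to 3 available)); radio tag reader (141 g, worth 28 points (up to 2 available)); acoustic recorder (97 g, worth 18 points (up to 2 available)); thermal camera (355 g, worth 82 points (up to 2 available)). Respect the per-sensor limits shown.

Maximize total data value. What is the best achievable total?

By data value per g: magnetometer 0.35, barometric logger 0.30, anemometer 0.30, GPS-RTK module 0.29 lead.
Filling by ratio: UV sensor + barometric logger + 2×magnetometer + radiometer for 259, with 30 g left unused.
The 331 g tied up in barometric logger and radiometer is better spent on GPS-RTK module — total rises to 261 (811 g).
That's the maximum — no swap from here does better than 261.

261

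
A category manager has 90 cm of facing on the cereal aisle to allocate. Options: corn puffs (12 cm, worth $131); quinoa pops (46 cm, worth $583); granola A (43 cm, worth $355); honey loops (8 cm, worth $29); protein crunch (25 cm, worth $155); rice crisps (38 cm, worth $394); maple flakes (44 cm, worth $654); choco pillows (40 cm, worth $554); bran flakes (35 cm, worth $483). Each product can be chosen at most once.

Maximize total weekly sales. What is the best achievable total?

By weekly sales per cm: maple flakes 14.86, choco pillows 13.85, bran flakes 13.80 lead.
Filling by ratio: maple flakes + choco pillows for 1208, with 6 cm left unused.
Replace choco pillows with quinoa pops: the trade gains 29 net, giving 1237 at 90 cm.
No other feasible combination exceeds 1237.

1237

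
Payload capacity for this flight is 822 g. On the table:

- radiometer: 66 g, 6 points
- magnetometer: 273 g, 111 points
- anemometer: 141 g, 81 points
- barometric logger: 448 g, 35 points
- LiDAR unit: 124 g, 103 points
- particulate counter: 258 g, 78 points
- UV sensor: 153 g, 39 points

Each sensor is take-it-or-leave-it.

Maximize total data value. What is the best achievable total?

373

By data value per g: LiDAR unit 0.83, anemometer 0.57, magnetometer 0.41, particulate counter 0.30 lead.
The ratio ordering already packs tightly: magnetometer + anemometer + LiDAR unit + particulate counter, 796 g, 373.
An exhaustive check of the 128 subsets confirms 373.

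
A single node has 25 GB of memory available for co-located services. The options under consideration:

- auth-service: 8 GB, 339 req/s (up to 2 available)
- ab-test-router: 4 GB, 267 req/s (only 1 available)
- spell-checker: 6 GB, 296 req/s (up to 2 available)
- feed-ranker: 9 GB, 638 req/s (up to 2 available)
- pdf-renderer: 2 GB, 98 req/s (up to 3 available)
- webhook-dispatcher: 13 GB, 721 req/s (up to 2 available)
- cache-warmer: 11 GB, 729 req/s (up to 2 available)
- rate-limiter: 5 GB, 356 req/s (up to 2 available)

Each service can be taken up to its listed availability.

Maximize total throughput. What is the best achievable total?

1730

Density check — rate-limiter 71.20, feed-ranker 70.89, ab-test-router 66.75, cache-warmer 66.27 are the best per GB.
A density-first pass picks ab-test-router + feed-ranker + pdf-renderer + 2×rate-limiter — 1715 at 25 GB.
Replace ab-test-router and rate-limiter with feed-ranker: the trade gains 15 net, giving 1730 at 25 GB.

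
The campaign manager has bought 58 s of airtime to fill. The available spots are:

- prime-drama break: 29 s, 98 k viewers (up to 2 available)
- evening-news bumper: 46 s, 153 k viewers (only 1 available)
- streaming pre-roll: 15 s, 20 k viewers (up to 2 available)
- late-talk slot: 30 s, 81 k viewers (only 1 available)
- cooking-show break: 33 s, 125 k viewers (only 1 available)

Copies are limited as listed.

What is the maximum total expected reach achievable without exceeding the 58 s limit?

The ratio heuristic lands on streaming pre-roll + cooking-show break (145) but leaves 10 s idle.
Dropping streaming pre-roll and cooking-show break frees 48 s; slotting in 2×prime-drama break (58 s) lifts the total to 196 at 58 s.
That's the maximum — no swap from here does better than 196.

196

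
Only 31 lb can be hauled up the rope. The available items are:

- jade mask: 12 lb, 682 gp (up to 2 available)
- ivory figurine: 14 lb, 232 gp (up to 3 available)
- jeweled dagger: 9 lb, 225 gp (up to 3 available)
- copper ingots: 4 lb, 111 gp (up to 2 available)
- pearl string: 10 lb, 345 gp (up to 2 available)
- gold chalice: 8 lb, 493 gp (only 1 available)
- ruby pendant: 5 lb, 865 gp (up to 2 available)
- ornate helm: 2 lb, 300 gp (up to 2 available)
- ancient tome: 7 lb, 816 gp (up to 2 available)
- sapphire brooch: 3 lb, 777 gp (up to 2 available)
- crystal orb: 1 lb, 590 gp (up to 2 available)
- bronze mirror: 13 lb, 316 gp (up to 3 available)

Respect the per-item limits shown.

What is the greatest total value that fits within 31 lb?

5880

2×ruby pendant + 2×ornate helm + ancient tome + 2×sapphire brooch + 2×crystal orb uses 29 of the 31 lb and totals 5880.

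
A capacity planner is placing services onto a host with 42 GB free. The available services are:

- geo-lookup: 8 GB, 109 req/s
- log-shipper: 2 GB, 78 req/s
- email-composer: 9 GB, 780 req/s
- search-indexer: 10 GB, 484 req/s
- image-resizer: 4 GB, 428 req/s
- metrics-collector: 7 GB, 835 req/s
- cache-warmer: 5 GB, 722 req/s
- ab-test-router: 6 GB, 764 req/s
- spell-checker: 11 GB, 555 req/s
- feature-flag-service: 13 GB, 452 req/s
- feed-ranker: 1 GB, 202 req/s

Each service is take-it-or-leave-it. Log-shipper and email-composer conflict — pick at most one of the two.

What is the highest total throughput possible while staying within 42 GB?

Best packing: email-composer + search-indexer + image-resizer + metrics-collector + cache-warmer + ab-test-router + feed-ranker — 42 GB, 4215 total.

4215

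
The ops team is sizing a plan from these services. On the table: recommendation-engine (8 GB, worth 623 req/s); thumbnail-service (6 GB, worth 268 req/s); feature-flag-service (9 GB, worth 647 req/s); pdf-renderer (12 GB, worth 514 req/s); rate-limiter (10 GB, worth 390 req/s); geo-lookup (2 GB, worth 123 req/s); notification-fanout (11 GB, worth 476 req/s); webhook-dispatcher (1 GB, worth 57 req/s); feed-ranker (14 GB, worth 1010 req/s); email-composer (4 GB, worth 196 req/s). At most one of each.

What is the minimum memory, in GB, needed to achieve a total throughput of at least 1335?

Need the lightest bundle worth ≥ 1335.
Taking recommendation-engine + feature-flag-service + geo-lookup gives 1393 (≥ 1335) for 19 GB.
Below 19 GB the best achievable stays under 1335.

19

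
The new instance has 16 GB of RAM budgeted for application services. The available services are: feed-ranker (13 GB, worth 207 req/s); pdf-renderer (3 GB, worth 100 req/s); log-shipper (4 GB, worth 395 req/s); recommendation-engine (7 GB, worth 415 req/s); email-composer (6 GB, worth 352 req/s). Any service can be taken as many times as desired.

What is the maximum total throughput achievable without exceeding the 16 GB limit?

4×log-shipper uses 16 of the 16 GB and totals 1580.
No other feasible combination exceeds 1580.

1580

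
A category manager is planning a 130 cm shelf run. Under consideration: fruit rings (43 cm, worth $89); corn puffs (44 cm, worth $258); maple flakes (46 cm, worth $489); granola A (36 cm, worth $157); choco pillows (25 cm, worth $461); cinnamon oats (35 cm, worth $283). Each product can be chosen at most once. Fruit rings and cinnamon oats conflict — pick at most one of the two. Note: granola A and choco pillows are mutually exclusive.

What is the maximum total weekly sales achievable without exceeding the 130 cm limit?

Ranking by ratio (weekly sales/cm): choco pillows 18.44, maple flakes 10.63, cinnamon oats 8.09, corn puffs 5.86.
Taking maple flakes + choco pillows + cinnamon oats: 106 cm used, 1233 in weekly sales.
Every other selection either busts 130 cm or breaks a pairing rule or fails to beat 1233.

1233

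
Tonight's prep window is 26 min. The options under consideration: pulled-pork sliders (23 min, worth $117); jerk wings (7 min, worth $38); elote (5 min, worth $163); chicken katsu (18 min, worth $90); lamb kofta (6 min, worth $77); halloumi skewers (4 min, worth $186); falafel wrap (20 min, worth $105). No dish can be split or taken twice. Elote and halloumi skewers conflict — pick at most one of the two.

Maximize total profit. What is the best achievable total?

301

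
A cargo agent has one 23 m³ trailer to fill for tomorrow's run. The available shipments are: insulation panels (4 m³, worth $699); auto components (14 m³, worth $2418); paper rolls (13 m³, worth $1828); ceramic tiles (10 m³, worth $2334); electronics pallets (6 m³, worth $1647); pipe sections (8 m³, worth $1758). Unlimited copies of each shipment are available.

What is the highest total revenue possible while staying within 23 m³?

By revenue per m³: electronics pallets 274.50, ceramic tiles 233.40, pipe sections 219.75, insulation panels 174.75 lead.
Insulation panels + 3×electronics pallets uses 22 of the 23 m³ and totals 5640.
No other feasible combination exceeds 5640.

5640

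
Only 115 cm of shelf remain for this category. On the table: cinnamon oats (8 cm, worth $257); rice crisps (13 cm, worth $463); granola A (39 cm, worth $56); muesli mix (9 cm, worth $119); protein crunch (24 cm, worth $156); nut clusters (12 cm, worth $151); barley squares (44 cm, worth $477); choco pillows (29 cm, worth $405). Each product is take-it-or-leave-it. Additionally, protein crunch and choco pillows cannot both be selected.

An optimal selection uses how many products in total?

6

Best achievable weekly sales is 1872.
One optimal bundle: cinnamon oats + rice crisps + muesli mix + nut clusters + barley squares + choco pillows (115 cm).
All optima have 6 products.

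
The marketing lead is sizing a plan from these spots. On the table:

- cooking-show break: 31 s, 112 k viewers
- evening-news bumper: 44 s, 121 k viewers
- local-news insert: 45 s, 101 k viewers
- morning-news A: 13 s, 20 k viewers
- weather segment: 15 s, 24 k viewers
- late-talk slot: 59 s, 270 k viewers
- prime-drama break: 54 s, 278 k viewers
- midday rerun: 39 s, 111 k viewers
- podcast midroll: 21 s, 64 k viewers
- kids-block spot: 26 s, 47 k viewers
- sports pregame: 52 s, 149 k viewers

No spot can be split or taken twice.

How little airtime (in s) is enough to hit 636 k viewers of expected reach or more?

144

Look for the lowest-airtime combination reaching 636.
Taking cooking-show break + late-talk slot + prime-drama break gives 660 (≥ 636) for 144 s.
Below 144 s the best achievable stays under 636.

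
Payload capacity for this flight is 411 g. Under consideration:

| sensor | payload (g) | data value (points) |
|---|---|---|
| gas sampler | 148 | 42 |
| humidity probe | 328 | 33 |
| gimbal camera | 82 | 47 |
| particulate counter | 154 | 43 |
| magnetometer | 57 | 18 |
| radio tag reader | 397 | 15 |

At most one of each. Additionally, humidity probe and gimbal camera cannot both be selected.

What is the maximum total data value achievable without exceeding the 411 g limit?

Taking the top-ratio sensors first gives gas sampler + gimbal camera + magnetometer for 107 (287 g).
Replace magnetometer with particulate counter: the trade gains 25 net, giving 132 at 384 g.
Every other selection either busts 411 g or breaks a pairing rule or fails to beat 132.

132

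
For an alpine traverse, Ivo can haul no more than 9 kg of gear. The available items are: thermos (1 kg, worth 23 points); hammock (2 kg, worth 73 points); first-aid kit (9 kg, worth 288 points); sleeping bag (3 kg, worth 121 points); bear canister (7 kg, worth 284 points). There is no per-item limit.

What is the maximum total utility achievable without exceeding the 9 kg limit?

A density-first pass picks hammock + bear canister — 357 at 9 kg.
Replace hammock and bear canister with 3×sleeping bag: the trade gains 6 net, giving 363 at 9 kg.

363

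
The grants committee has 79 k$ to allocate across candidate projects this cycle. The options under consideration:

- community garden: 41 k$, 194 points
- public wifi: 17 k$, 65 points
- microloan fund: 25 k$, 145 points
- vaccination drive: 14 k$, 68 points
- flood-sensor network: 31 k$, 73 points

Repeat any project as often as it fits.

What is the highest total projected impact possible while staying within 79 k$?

435

By projected impact per k$: microloan fund 5.80, vaccination drive 4.86, community garden 4.73, public wifi 3.82 lead.
Best packing: 3×microloan fund — 75 k$, 435 total.
No other feasible combination exceeds 435.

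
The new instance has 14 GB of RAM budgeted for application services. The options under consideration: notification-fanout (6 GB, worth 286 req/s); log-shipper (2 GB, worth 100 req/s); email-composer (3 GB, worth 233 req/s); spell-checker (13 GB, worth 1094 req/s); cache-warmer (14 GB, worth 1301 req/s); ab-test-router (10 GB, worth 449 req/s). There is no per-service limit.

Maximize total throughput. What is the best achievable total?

1301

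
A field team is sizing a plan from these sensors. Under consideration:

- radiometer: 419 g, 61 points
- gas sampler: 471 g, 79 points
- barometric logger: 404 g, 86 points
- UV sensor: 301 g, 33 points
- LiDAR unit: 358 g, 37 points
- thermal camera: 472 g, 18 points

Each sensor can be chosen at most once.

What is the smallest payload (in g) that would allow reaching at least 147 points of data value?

Minimise g subject to total data value ≥ 147.
Taking radiometer + barometric logger gives 147 (≥ 147) for 823 g.
Any bundle with less than 823 g falls short of 147.

823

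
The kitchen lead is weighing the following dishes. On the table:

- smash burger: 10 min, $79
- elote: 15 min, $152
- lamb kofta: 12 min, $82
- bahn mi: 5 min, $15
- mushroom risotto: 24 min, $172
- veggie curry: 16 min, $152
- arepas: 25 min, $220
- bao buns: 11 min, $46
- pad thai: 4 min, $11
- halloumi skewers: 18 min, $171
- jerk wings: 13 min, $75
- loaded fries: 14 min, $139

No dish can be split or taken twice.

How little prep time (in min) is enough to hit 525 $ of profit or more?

Need the lightest bundle worth ≥ 525.
elote + lamb kofta + veggie curry + loaded fries: 525 profit at 57 min.
Any bundle with less than 57 min falls short of 525.

57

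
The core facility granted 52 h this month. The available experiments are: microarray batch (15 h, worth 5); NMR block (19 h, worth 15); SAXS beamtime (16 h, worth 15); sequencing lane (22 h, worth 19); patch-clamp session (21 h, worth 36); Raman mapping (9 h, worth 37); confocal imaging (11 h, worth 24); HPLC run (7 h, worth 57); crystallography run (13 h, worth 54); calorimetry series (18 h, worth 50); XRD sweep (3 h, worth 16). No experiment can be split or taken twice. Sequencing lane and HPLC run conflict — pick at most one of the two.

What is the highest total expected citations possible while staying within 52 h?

Best packing: Raman mapping + HPLC run + crystallography run + calorimetry series + XRD sweep — 50 h, 214 total.

214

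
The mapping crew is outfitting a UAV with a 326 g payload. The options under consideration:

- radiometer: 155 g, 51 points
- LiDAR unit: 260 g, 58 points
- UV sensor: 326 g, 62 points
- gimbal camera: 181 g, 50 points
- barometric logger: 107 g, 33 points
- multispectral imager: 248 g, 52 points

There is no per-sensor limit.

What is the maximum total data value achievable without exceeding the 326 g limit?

The ratio ordering already packs tightly: 2×radiometer, 310 g, 102.
The spare 16 g is too small for any remaining sensor, and no exchange beats 102.

102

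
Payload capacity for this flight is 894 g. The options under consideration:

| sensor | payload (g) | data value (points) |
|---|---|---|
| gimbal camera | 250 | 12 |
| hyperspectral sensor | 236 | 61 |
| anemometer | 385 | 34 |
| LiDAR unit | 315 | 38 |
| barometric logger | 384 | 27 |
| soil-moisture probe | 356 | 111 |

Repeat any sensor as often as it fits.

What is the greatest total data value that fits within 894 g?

233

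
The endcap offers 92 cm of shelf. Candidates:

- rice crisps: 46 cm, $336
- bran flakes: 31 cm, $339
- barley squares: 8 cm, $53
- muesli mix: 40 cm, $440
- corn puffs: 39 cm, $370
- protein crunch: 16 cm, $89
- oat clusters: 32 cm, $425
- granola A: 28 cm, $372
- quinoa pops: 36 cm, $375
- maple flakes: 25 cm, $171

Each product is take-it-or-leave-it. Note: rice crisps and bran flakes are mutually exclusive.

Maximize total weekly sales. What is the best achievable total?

1136

Taking bran flakes + oat clusters + granola A: 91 cm used, 1136 in weekly sales.
Next best is oat clusters + granola A + maple flakes at 968 (85 cm) — short by 168.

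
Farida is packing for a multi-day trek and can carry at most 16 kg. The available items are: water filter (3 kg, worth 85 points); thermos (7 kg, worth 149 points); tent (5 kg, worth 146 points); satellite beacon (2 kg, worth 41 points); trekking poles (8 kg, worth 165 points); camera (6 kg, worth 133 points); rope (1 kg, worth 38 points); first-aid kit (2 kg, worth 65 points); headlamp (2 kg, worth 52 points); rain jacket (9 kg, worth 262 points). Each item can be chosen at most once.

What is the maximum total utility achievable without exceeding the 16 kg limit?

473

Ranking by ratio (utility/kg): rope 38.00, first-aid kit 32.50, tent 29.20, rain jacket 29.11.
Taking the top-ratio items first gives water filter + tent + satellite beacon + rope + first-aid kit + headlamp for 427 (15 kg).
A better packing is tent + first-aid kit + rain jacket: 16 kg, total 473.
Next best is water filter + first-aid kit + headlamp + rain jacket at 464 (16 kg) — short by 9.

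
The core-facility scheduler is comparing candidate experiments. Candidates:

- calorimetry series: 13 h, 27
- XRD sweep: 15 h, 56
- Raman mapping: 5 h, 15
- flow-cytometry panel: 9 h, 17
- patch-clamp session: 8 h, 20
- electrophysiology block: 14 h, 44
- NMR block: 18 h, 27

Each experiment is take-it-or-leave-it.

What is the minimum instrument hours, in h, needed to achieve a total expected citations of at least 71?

Look for the lowest-instrument combination reaching 71.
XRD sweep + Raman mapping: 71 expected citations at 20 h.
No combination under 20 h hits 71.

20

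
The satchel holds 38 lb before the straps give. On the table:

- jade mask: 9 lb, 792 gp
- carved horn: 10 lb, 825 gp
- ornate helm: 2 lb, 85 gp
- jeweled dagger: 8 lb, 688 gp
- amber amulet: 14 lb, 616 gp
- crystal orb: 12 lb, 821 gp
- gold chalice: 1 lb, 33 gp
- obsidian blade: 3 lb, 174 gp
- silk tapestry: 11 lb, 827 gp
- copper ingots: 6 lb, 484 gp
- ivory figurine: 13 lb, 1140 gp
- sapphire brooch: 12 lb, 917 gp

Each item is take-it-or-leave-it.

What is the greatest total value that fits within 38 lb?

Greedy by ratio would take jade mask + ornate helm + jeweled dagger + copper ingots + ivory figurine: 38 lb used, total 3189.
Dropping ornate helm and jeweled dagger frees 10 lb; slotting in carved horn (10 lb) lifts the total to 3241 at 38 lb.

3241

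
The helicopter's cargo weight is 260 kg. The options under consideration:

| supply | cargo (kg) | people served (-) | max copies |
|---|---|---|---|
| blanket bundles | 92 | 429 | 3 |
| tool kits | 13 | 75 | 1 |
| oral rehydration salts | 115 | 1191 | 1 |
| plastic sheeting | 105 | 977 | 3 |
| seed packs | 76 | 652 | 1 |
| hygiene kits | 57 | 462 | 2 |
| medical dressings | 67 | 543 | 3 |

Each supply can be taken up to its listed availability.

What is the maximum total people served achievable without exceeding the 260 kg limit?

2386

A density-first pass picks tool kits + oral rehydration salts + plastic sheeting — 2243 at 233 kg.
The 118 kg tied up in tool kits and plastic sheeting is better spent on seed packs + medical dressings — total rises to 2386 (258 kg).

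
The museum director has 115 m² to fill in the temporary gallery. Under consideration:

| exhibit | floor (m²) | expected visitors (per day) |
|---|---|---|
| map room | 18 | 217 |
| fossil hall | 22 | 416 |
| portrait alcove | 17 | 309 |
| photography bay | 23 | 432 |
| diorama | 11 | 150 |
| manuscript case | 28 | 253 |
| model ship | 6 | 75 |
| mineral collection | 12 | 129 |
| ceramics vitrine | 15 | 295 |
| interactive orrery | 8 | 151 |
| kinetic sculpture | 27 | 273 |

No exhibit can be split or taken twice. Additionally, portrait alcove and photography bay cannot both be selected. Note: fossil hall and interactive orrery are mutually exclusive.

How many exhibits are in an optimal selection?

7

Best achievable expected visitors is 1714.
map room + fossil hall + photography bay + diorama + model ship + mineral collection + ceramics vitrine hits 1714 at 107 m².
All optima have 7 exhibits.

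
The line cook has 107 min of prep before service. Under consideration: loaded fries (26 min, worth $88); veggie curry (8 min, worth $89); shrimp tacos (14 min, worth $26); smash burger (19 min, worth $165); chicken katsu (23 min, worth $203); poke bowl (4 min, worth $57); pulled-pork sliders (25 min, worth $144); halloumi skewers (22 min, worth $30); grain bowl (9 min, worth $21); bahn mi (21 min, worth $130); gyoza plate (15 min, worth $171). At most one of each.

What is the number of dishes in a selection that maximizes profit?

6

Optimal total is 870.
One optimal bundle: smash burger + chicken katsu + poke bowl + pulled-pork sliders + bahn mi + gyoza plate (107 min).
Every optimal selection uses 6 dishes.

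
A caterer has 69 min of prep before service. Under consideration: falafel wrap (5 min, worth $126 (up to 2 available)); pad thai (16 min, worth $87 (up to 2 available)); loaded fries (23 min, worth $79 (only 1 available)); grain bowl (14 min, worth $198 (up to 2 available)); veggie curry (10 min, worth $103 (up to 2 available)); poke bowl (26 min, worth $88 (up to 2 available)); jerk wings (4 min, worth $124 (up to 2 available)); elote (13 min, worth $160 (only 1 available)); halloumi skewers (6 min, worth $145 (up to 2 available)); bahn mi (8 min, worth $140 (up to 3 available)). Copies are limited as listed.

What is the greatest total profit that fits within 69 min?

Density check — jerk wings 31.00, falafel wrap 25.20, halloumi skewers 24.17 are the best per min.
The ratio ordering already packs tightly: 2×falafel wrap + grain bowl + 2×jerk wings + 2×halloumi skewers + 3×bahn mi, 68 min, 1408.
That's the maximum — no swap from here does better than 1408.

1408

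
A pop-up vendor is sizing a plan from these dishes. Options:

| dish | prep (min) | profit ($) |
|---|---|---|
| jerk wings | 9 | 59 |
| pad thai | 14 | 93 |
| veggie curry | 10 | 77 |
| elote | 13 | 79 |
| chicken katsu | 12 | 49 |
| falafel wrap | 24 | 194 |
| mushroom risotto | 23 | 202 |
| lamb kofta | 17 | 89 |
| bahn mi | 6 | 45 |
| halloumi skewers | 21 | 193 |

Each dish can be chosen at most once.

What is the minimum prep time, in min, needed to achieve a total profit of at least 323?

Minimise min subject to total profit ≥ 323.
Taking veggie curry + mushroom risotto + bahn mi gives 324 (≥ 323) for 39 min.
No combination under 39 min hits 323.

39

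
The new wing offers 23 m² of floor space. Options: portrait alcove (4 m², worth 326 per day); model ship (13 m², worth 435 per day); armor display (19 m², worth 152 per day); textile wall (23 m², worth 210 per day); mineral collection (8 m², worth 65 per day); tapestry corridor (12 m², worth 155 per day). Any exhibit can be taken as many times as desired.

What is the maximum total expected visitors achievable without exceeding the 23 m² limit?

Ranking by ratio (expected visitors/m²): portrait alcove 81.50, model ship 33.46, tapestry corridor 12.92.
The ratio ordering already packs tightly: 5×portrait alcove, 20 m², 1630.
No other feasible combination exceeds 1630.

1630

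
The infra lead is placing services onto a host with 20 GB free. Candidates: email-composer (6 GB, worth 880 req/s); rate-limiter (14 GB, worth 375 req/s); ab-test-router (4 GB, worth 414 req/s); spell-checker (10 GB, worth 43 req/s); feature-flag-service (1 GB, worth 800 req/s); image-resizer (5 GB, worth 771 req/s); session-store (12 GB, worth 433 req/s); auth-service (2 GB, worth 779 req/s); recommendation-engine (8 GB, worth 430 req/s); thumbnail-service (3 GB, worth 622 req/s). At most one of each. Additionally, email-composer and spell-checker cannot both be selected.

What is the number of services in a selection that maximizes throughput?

Optimal total is 3852.
email-composer + feature-flag-service + image-resizer + auth-service + thumbnail-service hits 3852 at 17 GB.
All optima have 5 services.

5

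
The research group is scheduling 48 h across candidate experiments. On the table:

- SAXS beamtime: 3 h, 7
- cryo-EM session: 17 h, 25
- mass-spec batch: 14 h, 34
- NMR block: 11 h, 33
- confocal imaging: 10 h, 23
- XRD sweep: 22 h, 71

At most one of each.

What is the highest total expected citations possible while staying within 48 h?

138

The ratio ordering already packs tightly: mass-spec batch + NMR block + XRD sweep, 47 h, 138.
Next best is SAXS beamtime + NMR block + confocal imaging + XRD sweep at 134 (46 h) — short by 4.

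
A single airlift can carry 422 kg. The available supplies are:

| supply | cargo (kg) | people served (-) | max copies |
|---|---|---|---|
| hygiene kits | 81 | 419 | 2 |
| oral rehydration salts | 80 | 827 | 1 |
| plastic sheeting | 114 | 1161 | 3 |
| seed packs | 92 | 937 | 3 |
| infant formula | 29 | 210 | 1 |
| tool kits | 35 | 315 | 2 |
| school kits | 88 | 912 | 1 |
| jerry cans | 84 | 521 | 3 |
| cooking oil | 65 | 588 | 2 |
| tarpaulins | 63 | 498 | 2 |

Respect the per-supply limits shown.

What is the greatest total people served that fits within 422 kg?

4310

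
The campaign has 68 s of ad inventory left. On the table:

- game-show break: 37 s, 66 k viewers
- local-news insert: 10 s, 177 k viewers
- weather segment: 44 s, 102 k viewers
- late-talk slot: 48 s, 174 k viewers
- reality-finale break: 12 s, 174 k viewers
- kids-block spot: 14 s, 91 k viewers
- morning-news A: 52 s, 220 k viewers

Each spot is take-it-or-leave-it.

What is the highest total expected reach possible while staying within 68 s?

By expected reach per s: local-news insert 17.70, reality-finale break 14.50, kids-block spot 6.50, morning-news A 4.23 lead.
A density-first pass picks local-news insert + reality-finale break + kids-block spot — 442 at 36 s.
Dropping kids-block spot frees 14 s; slotting in weather segment (44 s) lifts the total to 453 at 66 s.

453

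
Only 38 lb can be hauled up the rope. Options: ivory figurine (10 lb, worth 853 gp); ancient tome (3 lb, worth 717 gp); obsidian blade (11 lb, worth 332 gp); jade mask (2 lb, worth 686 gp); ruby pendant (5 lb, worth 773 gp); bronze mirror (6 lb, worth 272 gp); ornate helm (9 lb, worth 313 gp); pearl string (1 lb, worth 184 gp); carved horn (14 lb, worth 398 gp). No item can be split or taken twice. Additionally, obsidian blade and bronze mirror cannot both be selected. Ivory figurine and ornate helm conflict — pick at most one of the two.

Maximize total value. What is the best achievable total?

3611

Taking ivory figurine + ancient tome + jade mask + ruby pendant + pearl string + carved horn: 35 lb used, 3611 in value.
Runner-up ivory figurine + ancient tome + obsidian blade + jade mask + ruby pendant + pearl string tops out at 3545.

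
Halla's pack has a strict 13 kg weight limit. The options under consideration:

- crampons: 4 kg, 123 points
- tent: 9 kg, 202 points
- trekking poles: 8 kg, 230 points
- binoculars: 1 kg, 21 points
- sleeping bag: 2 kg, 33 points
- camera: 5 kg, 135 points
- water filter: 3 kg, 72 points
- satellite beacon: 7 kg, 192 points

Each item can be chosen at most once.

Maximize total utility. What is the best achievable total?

Density check — crampons 30.75, trekking poles 28.75, satellite beacon 27.43 are the best per kg.
The ratio ordering already packs tightly: crampons + trekking poles + binoculars, 13 kg, 374.

374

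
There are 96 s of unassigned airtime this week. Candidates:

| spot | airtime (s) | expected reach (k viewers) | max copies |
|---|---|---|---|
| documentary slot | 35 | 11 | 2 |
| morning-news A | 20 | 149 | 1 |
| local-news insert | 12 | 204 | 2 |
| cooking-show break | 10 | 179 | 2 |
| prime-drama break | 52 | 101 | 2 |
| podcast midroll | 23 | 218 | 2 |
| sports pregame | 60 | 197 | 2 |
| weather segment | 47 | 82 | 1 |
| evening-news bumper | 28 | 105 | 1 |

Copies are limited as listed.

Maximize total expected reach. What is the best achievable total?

Ranking by ratio (expected reach/s): cooking-show break 17.90, local-news insert 17.00, podcast midroll 9.48, morning-news A 7.45.
The ratio ordering already packs tightly: 2×local-news insert + 2×cooking-show break + 2×podcast midroll, 90 s, 1202.
That's the maximum — no swap from here does better than 1202.

1202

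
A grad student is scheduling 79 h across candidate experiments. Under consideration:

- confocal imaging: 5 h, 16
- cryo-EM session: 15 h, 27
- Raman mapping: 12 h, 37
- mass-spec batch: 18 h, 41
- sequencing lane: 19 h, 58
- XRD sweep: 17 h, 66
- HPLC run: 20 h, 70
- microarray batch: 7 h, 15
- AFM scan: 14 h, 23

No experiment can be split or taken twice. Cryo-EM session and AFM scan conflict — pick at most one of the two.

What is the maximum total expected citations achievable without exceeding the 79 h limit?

A density-first pass picks confocal imaging + Raman mapping + sequencing lane + XRD sweep + HPLC run — 247 at 73 h.
Dropping Raman mapping frees 12 h; slotting in mass-spec batch (18 h) lifts the total to 251 at 79 h.
No other feasible combination exceeds 251.

251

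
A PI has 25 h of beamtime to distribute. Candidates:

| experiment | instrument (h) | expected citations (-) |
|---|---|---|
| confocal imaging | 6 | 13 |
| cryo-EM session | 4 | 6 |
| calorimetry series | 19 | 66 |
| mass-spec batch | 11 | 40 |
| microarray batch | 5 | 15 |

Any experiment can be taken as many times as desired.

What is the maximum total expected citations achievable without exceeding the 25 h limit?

81

Filling by ratio: 2×mass-spec batch for 80, with 3 h left unused.
Replace 2×mass-spec batch with calorimetry series + microarray batch: the trade gains 1 net, giving 81 at 24 h.
The spare 1 h is too small for any remaining experiment, and no exchange beats 81.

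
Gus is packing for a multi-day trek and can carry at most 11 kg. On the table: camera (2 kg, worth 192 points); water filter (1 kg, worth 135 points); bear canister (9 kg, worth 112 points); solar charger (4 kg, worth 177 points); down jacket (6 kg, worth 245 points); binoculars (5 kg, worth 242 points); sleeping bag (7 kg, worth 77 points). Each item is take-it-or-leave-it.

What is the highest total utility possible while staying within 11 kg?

A density-first pass picks camera + water filter + binoculars — 569 at 8 kg.
Replace water filter with solar charger: the trade gains 42 net, giving 611 at 11 kg.

611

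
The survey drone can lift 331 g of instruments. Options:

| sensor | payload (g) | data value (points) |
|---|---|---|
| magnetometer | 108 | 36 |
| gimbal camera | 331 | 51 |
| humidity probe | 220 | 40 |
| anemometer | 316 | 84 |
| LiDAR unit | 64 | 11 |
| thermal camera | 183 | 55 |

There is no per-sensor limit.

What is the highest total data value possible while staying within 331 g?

108

By data value per g: magnetometer 0.33, thermal camera 0.30, anemometer 0.27, humidity probe 0.18 lead.
The ratio ordering already packs tightly: 3×magnetometer, 324 g, 108.
Every other selection either busts 331 g or fails to beat 108.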